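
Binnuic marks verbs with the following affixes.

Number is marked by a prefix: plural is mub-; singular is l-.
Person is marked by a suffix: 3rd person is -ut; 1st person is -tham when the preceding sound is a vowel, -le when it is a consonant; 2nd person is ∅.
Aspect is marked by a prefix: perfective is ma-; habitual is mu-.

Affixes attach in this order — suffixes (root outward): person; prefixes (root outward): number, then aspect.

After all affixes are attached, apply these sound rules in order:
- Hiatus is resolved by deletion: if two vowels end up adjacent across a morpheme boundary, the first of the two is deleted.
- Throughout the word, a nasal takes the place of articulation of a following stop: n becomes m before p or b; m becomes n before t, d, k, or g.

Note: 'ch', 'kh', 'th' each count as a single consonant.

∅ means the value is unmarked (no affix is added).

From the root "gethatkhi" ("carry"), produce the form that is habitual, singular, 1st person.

mulgethatkhitham

Attach number singular l- → lgethatkhi.
Attach person 1st person -tham (after vowel 'i') → lgethatkhitham.
Attach aspect habitual mu- → mulgethatkhitham.
Vowel deletion: no change.
Nasal assimilation: no change.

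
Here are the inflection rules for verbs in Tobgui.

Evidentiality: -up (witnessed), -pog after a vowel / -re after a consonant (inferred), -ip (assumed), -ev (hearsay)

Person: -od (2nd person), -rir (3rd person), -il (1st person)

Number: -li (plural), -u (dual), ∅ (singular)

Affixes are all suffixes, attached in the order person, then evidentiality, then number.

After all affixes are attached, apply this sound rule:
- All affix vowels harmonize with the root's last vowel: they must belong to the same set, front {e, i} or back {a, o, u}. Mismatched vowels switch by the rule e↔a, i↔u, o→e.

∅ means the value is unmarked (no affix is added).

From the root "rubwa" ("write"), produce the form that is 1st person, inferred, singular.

Attach person 1st person -il → rubwail.
Attach evidentiality inferred -re (after consonant 'l') → rubwailre.
number = singular: zero marking, form stays rubwailre.
Apply vowel harmony: rubwailre → rubwaulra.

rubwaulra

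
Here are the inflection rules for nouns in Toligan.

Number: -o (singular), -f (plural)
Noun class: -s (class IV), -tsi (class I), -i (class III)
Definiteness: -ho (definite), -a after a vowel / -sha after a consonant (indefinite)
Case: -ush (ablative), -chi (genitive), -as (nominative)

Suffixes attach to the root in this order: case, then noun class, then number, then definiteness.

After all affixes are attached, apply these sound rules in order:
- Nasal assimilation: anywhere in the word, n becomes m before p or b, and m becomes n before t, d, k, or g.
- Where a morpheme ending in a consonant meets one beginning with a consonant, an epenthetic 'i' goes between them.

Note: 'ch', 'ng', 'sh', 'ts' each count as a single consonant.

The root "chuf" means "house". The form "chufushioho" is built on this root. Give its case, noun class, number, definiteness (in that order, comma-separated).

Segment: chuf-ush-i-o-ho.
case: -ush → ablative.
noun class: -i → class III.
number: -o → singular.
definiteness: -ho → definite.

ablative, class III, singular, definite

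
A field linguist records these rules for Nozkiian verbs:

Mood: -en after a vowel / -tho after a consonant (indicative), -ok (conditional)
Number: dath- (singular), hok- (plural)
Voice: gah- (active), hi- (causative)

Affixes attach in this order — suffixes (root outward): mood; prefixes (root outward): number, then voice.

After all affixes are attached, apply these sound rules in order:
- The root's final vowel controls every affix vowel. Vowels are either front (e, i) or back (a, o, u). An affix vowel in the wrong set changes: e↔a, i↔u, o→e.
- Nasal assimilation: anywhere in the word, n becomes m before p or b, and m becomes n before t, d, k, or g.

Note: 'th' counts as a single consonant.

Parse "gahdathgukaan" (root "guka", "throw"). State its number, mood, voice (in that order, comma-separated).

singular, indicative, active

Segment: gah-dath-guka-en.
number: dath- → singular.
mood: -en/tho → indicative.
voice: gah- → active.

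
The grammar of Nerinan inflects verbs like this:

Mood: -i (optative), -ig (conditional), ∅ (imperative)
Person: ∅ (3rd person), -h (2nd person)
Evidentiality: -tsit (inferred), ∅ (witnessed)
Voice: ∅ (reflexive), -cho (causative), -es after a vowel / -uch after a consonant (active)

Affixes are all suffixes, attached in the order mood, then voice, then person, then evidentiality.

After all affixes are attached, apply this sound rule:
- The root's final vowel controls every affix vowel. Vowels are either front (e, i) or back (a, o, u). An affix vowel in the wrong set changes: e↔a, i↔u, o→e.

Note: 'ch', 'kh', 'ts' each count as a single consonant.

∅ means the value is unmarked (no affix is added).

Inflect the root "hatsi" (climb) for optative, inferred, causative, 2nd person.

hatsiichehtsit

Attach mood optative -i → hatsii.
Attach voice causative -cho → hatsiicho.
Attach person 2nd person -h → hatsiichoh.
Attach evidentiality inferred -tsit → hatsiichohtsit.
Apply vowel harmony: hatsiichohtsit → hatsiichehtsit.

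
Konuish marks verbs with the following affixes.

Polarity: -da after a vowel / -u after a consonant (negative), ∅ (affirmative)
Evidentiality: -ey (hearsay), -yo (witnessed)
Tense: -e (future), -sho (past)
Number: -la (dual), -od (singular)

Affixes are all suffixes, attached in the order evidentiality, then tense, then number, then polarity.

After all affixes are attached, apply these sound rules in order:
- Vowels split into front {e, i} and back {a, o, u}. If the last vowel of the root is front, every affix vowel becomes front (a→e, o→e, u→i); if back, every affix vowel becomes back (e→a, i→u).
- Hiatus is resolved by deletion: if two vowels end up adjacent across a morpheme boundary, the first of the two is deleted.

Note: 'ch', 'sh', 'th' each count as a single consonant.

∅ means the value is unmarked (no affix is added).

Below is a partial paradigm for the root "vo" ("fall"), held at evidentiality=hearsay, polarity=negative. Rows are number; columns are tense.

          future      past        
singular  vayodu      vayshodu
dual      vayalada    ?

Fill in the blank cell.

vaysholada

Attach evidentiality hearsay -ey → voey.
Attach tense past -sho → voeysho.
Attach number dual -la → voeyshola.
Attach polarity negative -da (after vowel 'a') → voeysholada.
Apply vowel harmony: voeysholada → voaysholada.
Apply vowel deletion: voaysholada → vaysholada.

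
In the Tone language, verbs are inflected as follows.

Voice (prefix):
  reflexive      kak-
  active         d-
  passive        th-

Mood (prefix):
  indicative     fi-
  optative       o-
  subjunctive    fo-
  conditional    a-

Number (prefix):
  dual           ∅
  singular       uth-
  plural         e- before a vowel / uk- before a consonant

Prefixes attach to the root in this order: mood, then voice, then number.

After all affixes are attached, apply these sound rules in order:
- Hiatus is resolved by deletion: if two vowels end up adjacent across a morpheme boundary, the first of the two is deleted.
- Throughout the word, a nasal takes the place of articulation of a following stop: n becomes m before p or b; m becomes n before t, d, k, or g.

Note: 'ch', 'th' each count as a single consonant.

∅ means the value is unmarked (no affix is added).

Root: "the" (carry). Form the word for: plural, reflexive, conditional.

Attach mood conditional a- → athe.
Attach voice reflexive kak- → kakathe.
Attach number plural uk- (before consonant 'k') → ukkakathe.
Vowel deletion: no change.
Nasal assimilation: no change.

ukkakathe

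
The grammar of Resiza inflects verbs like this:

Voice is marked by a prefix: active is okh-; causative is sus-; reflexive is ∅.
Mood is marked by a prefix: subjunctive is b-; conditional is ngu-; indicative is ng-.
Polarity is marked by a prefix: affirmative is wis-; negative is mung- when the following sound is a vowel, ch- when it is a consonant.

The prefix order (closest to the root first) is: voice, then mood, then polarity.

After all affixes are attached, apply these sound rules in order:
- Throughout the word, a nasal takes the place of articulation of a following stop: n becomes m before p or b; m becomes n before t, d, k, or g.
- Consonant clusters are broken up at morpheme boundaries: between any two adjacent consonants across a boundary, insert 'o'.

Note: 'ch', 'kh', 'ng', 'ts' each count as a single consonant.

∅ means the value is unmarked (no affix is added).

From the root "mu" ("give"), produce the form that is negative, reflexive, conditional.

voice = reflexive: zero marking, form stays mu.
Attach mood conditional ngu- → ngumu.
Attach polarity negative ch- (before consonant 'ng') → chngumu.
Nasal assimilation: no change.
Apply epenthesis: chngumu → chongumu.

chongumu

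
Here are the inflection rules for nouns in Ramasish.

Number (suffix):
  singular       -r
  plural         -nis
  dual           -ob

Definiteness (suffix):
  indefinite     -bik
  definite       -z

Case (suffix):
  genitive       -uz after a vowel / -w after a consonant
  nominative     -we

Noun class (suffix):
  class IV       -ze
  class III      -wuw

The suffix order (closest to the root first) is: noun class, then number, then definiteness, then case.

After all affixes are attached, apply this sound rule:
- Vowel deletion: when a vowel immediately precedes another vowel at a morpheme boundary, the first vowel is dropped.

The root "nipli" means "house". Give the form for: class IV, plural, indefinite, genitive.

Attach noun class class IV -ze → niplize.
Attach number plural -nis → niplizenis.
Attach definiteness indefinite -bik → niplizenisbik.
Attach case genitive -w (after consonant 'k') → niplizenisbikw.
Vowel deletion: no change.

niplizenisbikw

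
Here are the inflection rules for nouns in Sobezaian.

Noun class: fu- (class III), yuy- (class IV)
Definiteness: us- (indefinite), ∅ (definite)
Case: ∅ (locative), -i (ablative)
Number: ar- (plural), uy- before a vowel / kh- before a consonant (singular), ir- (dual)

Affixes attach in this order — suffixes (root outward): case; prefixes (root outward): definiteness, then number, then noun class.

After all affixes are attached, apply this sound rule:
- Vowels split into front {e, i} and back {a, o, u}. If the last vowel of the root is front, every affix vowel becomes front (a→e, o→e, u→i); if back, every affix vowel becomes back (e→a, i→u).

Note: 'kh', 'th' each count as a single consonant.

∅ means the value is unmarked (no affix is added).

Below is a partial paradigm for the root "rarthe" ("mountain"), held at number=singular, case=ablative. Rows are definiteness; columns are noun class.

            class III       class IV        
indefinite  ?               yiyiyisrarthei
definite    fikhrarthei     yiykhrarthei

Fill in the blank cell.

Attach definiteness indefinite us- → usrarthe.
Attach number singular uy- (before vowel 'u') → uyusrarthe.
Attach case ablative -i → uyusrarthei.
Attach noun class class III fu- → fuuyusrarthei.
Apply vowel harmony: fuuyusrarthei → fiiyisrarthei.

fiiyisrarthei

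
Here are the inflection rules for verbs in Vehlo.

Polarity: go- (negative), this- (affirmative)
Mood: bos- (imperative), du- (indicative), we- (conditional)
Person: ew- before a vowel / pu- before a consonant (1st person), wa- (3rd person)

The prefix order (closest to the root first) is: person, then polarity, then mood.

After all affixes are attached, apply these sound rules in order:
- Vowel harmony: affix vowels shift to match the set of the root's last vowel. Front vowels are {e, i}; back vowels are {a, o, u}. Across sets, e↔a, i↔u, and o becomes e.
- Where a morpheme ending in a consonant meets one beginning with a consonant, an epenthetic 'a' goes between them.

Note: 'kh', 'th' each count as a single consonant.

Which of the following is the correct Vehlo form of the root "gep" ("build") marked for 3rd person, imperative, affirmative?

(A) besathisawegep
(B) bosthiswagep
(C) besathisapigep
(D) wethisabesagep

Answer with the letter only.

A

Attach person 3rd person wa- → wagep.
Attach polarity affirmative this- → thiswagep.
Attach mood imperative bos- → bosthiswagep.
Apply vowel harmony: bosthiswagep → besthiswegep.
Apply epenthesis: besthiswegep → besathisawegep.
So the correct form is besathisawegep, option (A).
(D) wethisabesagep is wrong: it has the affixes in the wrong order.
(C) besathisapigep is wrong: it uses 1st person instead of 3rd person for person.
(B) bosthiswagep is wrong: it fails to apply the sound rule(s).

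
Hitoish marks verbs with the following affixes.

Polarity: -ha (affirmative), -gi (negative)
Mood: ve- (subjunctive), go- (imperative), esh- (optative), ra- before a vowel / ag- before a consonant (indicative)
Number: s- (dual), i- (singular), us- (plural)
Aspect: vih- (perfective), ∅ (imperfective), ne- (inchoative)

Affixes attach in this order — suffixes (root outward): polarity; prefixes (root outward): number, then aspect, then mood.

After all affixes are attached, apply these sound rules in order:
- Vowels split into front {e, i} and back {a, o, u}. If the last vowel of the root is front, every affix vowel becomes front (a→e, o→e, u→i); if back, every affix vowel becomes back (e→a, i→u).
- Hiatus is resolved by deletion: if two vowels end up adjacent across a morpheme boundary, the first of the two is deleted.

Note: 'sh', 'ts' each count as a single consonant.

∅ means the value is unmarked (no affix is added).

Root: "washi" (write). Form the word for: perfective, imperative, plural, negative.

gevihiswashigi

Attach number plural us- → uswashi.
Attach aspect perfective vih- → vihuswashi.
Attach mood imperative go- → govihuswashi.
Attach polarity negative -gi → govihuswashigi.
Apply vowel harmony: govihuswashigi → gevihiswashigi.
Vowel deletion: no change.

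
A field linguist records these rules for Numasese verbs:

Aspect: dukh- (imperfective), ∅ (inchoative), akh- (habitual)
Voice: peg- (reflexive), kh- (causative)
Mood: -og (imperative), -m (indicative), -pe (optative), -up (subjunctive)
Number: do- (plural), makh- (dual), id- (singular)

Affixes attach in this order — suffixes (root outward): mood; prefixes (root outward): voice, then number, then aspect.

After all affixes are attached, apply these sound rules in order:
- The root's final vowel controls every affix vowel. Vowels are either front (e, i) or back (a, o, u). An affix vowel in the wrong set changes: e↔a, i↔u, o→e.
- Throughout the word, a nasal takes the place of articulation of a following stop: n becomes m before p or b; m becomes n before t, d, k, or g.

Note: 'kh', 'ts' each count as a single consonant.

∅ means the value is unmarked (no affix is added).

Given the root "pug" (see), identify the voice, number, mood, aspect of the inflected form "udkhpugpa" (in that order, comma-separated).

Segment: id-kh-pug-pe.
voice: kh- → causative.
number: id- → singular.
mood: -pe → optative.
aspect: ∅ → inchoative.

causative, singular, optative, inchoative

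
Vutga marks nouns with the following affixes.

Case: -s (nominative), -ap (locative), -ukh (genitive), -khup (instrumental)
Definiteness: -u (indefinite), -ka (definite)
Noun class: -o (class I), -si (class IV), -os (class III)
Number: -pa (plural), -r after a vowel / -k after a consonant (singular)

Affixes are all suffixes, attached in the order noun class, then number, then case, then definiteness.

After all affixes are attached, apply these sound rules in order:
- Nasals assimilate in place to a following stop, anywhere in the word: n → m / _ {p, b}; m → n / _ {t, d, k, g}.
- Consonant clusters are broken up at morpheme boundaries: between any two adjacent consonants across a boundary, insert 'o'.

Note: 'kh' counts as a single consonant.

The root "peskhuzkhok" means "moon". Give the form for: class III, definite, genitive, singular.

Attach noun class class III -os → peskhuzkhokos.
Attach number singular -k (after consonant 's') → peskhuzkhokosk.
Attach case genitive -ukh → peskhuzkhokoskukh.
Attach definiteness definite -ka → peskhuzkhokoskukhka.
Nasal assimilation: no change.
Apply epenthesis: peskhuzkhokoskukhka → peskhuzkhokosokukhoka.

peskhuzkhokosokukhoka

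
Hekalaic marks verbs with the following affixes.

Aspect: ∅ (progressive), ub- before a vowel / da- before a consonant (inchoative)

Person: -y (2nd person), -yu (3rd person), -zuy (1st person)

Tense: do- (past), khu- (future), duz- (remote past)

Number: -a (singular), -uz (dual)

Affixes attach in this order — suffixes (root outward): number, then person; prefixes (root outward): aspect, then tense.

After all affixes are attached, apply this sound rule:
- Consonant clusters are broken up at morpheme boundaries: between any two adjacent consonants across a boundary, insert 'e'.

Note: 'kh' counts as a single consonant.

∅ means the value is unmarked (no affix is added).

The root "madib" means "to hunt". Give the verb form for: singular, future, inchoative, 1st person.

Attach number singular -a → madiba.
Attach aspect inchoative da- (before consonant 'm') → damadiba.
Attach tense future khu- → khudamadiba.
Attach person 1st person -zuy → khudamadibazuy.
Epenthesis: no change.

khudamadibazuy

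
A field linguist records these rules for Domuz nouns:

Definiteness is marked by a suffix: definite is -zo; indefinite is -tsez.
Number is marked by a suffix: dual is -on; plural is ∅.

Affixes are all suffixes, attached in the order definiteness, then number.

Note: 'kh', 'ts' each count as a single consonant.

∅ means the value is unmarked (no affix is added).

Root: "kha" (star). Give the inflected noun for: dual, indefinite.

khatsezon

Attach definiteness indefinite -tsez → khatsez.
Attach number dual -on → khatsezon.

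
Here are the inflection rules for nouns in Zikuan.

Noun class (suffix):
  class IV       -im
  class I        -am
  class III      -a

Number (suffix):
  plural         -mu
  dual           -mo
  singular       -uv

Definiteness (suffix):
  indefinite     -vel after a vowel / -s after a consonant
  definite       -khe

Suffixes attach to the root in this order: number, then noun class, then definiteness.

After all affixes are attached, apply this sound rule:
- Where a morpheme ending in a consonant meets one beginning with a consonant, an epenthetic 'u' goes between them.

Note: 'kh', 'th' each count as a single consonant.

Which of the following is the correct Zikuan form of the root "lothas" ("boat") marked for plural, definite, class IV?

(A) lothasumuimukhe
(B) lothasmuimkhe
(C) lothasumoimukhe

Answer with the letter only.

Attach number plural -mu → lothasmu.
Attach noun class class IV -im → lothasmuim.
Attach definiteness definite -khe → lothasmuimkhe.
Apply epenthesis: lothasmuimkhe → lothasumuimukhe.
So the correct form is lothasumuimukhe, option (A).
(B) lothasmuimkhe is wrong: it fails to apply the sound rule(s).
(C) lothasumoimukhe is wrong: it uses dual instead of plural for number.

A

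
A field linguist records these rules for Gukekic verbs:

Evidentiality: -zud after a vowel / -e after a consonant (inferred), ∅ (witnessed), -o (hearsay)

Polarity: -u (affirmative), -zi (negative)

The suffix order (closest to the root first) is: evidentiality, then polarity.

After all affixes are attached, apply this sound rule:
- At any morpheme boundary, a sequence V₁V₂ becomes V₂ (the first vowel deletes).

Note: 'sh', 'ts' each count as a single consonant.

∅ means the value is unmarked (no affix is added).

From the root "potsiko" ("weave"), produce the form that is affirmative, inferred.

potsikozudu

Attach evidentiality inferred -zud (after vowel 'o') → potsikozud.
Attach polarity affirmative -u → potsikozudu.
Vowel deletion: no change.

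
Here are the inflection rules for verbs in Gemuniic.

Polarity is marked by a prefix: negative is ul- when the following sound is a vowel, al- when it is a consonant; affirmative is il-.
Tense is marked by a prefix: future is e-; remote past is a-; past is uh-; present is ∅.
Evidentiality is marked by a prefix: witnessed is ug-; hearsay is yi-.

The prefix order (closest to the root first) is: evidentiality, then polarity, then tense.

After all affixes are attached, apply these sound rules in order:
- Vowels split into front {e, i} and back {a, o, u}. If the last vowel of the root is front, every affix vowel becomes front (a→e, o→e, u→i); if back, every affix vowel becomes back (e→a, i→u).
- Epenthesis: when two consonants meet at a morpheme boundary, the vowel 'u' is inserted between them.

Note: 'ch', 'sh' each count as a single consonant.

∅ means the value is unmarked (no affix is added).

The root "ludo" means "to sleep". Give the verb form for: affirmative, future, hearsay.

Attach evidentiality hearsay yi- → yiludo.
Attach polarity affirmative il- → ilyiludo.
Attach tense future e- → eilyiludo.
Apply vowel harmony: eilyiludo → aulyuludo.
Apply epenthesis: aulyuludo → auluyuludo.

auluyuludo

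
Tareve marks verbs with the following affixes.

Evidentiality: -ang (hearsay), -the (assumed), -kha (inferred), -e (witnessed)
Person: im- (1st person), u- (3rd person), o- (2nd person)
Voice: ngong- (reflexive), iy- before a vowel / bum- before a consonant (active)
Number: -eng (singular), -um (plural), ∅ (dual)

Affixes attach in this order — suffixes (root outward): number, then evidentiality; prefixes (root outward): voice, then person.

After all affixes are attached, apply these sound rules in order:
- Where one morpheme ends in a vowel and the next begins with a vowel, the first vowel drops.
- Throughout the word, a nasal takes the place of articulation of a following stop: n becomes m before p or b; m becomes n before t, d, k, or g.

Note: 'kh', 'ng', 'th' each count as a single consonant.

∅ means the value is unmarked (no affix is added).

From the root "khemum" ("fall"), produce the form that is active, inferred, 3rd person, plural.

ubumkhemumumkha

Attach number plural -um → khemumum.
Attach voice active bum- (before consonant 'kh') → bumkhemumum.
Attach evidentiality inferred -kha → bumkhemumumkha.
Attach person 3rd person u- → ubumkhemumumkha.
Vowel deletion: no change.
Nasal assimilation: no change.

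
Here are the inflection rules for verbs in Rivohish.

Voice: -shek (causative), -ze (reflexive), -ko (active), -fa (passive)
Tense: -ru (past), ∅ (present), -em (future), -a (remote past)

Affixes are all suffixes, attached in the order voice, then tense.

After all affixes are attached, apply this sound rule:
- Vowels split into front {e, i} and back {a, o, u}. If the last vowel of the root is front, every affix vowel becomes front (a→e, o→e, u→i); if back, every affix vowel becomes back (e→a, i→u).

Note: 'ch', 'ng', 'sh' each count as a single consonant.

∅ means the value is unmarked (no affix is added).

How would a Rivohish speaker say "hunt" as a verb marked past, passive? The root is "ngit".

ngitferi

Attach voice passive -fa → ngitfa.
Attach tense past -ru → ngitfaru.
Apply vowel harmony: ngitfaru → ngitferi.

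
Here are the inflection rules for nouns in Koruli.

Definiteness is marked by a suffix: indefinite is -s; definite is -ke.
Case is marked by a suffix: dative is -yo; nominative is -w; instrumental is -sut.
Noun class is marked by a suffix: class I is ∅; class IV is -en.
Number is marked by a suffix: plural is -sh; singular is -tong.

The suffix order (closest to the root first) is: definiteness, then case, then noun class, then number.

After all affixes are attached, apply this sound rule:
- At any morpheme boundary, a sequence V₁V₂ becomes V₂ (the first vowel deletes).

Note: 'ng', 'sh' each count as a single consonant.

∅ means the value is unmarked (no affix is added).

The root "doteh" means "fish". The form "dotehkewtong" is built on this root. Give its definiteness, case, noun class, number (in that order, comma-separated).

definite, nominative, class I, singular

Segment: doteh-ke-w-tong.
definiteness: -ke → definite.
case: -w → nominative.
noun class: ∅ → class I.
number: -tong → singular.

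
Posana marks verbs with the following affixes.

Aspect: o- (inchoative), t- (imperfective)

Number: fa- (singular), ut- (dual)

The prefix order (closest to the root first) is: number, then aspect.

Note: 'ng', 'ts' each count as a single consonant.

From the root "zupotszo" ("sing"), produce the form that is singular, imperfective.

tfazupotszo

Attach number singular fa- → fazupotszo.
Attach aspect imperfective t- → tfazupotszo.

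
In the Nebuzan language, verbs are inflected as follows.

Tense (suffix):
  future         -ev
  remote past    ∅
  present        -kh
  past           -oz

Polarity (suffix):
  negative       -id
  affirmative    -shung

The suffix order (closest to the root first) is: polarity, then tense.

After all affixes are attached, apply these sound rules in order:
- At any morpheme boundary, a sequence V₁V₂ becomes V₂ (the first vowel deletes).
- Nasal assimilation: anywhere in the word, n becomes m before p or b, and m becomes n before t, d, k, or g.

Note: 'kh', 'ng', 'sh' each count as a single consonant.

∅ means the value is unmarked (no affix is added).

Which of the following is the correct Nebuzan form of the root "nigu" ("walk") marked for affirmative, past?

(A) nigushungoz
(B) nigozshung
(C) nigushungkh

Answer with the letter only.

Attach polarity affirmative -shung → nigushung.
Attach tense past -oz → nigushungoz.
Vowel deletion: no change.
Nasal assimilation: no change.
So the correct form is nigushungoz, option (A).
(B) nigozshung is wrong: it has the affixes in the wrong order.
(C) nigushungkh is wrong: it uses present instead of past for tense.

A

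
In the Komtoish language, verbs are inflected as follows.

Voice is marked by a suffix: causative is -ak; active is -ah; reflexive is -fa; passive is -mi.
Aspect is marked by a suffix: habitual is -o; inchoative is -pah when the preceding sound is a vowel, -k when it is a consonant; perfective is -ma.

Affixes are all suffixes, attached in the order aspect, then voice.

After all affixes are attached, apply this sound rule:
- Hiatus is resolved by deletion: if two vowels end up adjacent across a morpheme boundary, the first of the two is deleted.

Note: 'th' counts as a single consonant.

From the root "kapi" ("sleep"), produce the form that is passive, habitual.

kapomi

Attach aspect habitual -o → kapio.
Attach voice passive -mi → kapiomi.
Apply vowel deletion: kapiomi → kapomi.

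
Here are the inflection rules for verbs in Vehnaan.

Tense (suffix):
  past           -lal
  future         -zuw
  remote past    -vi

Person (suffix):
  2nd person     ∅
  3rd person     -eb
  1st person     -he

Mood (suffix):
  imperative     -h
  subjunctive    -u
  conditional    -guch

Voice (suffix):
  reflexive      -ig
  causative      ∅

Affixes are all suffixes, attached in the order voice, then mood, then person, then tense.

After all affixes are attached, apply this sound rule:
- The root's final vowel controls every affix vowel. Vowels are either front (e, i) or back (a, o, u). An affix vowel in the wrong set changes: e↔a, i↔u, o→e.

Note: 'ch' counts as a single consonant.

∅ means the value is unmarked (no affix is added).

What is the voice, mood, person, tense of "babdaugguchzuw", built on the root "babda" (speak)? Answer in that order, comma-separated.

Segment: babda-ig-guch-zuw.
voice: -ig → reflexive.
mood: -guch → conditional.
person: ∅ → 2nd person.
tense: -zuw → future.

reflexive, conditional, 2nd person, future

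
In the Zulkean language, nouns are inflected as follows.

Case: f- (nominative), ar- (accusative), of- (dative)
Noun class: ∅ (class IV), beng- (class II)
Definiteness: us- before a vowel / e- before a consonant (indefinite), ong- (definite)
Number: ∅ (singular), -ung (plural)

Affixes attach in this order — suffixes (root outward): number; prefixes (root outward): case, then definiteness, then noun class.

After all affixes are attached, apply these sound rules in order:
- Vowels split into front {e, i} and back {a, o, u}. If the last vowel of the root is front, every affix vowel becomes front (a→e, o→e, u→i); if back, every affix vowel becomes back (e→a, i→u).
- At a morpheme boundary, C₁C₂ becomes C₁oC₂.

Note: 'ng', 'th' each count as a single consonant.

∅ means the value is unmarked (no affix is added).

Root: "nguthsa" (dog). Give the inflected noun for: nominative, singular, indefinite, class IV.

Attach case nominative f- → fnguthsa.
number = singular: zero marking, form stays fnguthsa.
Attach definiteness indefinite e- (before consonant 'f') → efnguthsa.
noun class = class IV: zero marking, form stays efnguthsa.
Apply vowel harmony: efnguthsa → afnguthsa.
Apply epenthesis: afnguthsa → afonguthsa.

afonguthsa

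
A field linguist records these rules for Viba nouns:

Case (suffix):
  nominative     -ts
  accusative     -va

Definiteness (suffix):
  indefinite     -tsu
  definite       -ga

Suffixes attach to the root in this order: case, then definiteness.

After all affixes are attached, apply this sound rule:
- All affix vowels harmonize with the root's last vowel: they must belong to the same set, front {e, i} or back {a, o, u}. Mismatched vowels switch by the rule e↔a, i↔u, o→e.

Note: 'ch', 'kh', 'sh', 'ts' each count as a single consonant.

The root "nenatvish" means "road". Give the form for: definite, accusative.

nenatvishvege

Attach case accusative -va → nenatvishva.
Attach definiteness definite -ga → nenatvishvaga.
Apply vowel harmony: nenatvishvaga → nenatvishvege.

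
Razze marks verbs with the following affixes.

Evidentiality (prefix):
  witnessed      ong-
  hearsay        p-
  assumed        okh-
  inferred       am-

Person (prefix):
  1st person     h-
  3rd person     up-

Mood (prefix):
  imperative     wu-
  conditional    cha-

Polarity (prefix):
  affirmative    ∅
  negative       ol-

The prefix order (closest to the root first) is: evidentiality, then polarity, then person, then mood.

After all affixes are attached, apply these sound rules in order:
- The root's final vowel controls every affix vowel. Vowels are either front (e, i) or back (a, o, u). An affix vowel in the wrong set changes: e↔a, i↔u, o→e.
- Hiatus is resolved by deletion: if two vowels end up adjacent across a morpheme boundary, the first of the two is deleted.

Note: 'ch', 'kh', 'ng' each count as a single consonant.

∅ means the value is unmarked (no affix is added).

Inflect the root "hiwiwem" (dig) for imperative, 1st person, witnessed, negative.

wihelenghiwiwem

Attach evidentiality witnessed ong- → onghiwiwem.
Attach polarity negative ol- → olonghiwiwem.
Attach person 1st person h- → holonghiwiwem.
Attach mood imperative wu- → wuholonghiwiwem.
Apply vowel harmony: wuholonghiwiwem → wihelenghiwiwem.
Vowel deletion: no change.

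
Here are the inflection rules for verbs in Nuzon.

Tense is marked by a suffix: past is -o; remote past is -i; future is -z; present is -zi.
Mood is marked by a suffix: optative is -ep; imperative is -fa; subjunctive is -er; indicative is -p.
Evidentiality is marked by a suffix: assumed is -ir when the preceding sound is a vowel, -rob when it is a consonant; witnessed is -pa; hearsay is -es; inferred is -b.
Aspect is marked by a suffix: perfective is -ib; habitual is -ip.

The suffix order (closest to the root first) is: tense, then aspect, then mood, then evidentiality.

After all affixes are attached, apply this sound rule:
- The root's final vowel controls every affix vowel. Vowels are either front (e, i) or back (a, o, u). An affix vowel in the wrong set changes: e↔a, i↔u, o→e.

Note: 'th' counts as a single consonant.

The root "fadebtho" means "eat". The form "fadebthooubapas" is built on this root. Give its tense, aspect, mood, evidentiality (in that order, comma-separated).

Segment: fadebtho-o-ib-ep-es.
tense: -o → past.
aspect: -ib → perfective.
mood: -ep → optative.
evidentiality: -es → hearsay.

past, perfective, optative, hearsay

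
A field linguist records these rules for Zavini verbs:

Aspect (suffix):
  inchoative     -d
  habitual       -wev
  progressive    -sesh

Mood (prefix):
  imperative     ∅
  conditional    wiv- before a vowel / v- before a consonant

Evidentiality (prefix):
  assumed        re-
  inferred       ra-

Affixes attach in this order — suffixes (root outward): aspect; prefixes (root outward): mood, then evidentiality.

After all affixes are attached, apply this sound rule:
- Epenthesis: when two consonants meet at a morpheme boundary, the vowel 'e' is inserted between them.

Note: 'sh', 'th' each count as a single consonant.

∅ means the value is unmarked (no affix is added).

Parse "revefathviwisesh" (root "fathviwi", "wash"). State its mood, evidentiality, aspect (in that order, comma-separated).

Segment: re-v-fathviwi-sesh.
mood: wiv/v- → conditional.
evidentiality: re- → assumed.
aspect: -sesh → progressive.

conditional, assumed, progressive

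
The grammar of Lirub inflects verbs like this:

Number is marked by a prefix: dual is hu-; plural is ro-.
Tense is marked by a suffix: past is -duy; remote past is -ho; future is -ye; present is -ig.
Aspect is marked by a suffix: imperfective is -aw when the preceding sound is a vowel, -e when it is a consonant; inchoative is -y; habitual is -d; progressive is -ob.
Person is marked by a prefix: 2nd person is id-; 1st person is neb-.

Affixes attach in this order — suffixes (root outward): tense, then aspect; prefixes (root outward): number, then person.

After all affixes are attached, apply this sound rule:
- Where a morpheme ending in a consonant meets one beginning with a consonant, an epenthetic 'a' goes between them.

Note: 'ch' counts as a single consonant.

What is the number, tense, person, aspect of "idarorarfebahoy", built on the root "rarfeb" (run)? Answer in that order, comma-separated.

Segment: id-ro-rarfeb-ho-y.
number: ro- → plural.
tense: -ho → remote past.
person: id- → 2nd person.
aspect: -y → inchoative.

plural, remote past, 2nd person, inchoative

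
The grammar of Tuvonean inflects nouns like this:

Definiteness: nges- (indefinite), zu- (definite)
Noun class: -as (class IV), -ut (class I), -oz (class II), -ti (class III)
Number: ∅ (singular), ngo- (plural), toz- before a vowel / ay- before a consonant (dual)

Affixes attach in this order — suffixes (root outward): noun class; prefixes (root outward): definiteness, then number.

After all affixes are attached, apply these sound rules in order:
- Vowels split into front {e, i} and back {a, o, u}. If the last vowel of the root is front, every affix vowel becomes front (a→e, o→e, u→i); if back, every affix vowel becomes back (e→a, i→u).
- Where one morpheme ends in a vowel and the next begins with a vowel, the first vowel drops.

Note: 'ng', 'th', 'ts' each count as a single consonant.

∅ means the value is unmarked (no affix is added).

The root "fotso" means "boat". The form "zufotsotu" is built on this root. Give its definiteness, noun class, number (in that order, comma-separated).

Segment: zu-fotso-ti.
definiteness: zu- → definite.
noun class: -ti → class III.
number: ∅ → singular.

definite, class III, singular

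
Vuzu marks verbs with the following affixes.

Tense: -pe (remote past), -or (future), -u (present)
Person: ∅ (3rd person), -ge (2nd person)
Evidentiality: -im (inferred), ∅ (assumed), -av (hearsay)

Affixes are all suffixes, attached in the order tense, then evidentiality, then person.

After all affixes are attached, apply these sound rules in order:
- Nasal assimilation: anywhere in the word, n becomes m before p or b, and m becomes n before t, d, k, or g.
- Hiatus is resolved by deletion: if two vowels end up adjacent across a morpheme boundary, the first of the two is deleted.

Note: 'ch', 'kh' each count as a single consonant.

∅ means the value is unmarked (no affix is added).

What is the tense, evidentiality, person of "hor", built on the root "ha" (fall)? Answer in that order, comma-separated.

future, assumed, 3rd person

Segment: ha-or.
tense: -or → future.
evidentiality: ∅ → assumed.
person: ∅ → 3rd person.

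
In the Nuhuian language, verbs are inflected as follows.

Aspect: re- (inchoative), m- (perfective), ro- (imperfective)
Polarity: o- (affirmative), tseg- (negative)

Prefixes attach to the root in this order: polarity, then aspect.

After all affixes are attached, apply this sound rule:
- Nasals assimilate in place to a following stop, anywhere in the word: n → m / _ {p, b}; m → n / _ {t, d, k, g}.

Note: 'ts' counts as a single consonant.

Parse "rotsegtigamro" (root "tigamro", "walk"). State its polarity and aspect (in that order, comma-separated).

negative, imperfective

Segment: ro-tseg-tigamro.
polarity: tseg- → negative.
aspect: ro- → imperfective.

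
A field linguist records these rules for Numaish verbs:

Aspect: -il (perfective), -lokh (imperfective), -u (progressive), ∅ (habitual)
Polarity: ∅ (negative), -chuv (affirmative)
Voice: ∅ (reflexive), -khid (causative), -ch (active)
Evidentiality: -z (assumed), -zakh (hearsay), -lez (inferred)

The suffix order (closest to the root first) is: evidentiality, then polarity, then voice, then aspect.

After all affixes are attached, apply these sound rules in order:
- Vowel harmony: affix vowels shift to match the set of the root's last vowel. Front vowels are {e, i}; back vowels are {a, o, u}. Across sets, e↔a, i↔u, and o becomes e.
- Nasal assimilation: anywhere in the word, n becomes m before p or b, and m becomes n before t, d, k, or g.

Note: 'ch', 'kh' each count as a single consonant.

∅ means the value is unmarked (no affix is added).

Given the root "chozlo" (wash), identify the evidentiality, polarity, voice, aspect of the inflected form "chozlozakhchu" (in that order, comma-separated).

hearsay, negative, active, progressive

Segment: chozlo-zakh-ch-u.
evidentiality: -zakh → hearsay.
polarity: ∅ → negative.
voice: -ch → active.
aspect: -u → progressive.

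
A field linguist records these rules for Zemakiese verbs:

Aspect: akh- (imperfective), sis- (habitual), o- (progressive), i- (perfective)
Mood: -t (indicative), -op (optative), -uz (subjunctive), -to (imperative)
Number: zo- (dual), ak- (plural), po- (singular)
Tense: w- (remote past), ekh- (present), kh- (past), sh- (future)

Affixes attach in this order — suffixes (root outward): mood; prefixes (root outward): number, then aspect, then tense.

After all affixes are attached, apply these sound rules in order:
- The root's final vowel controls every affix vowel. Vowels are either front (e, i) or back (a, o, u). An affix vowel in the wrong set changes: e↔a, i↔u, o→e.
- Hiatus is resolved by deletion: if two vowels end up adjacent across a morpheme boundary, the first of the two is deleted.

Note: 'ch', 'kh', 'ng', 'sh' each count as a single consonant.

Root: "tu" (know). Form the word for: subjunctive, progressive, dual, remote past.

wozotuz

Attach number dual zo- → zotu.
Attach aspect progressive o- → ozotu.
Attach tense remote past w- → wozotu.
Attach mood subjunctive -uz → wozotuuz.
Vowel harmony: no change.
Apply vowel deletion: wozotuuz → wozotuz.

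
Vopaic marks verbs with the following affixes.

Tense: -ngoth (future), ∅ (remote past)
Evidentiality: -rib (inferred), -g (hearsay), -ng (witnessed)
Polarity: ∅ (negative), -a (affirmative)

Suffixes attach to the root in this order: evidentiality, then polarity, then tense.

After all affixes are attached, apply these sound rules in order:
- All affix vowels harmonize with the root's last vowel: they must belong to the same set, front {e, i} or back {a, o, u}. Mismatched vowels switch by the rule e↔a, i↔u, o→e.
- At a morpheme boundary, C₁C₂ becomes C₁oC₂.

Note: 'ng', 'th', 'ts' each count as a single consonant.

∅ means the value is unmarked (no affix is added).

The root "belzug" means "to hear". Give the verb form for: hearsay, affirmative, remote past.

Attach evidentiality hearsay -g → belzugg.
Attach polarity affirmative -a → belzugga.
tense = remote past: zero marking, form stays belzugga.
Vowel harmony: no change.
Apply epenthesis: belzugga → belzugoga.

belzugoga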